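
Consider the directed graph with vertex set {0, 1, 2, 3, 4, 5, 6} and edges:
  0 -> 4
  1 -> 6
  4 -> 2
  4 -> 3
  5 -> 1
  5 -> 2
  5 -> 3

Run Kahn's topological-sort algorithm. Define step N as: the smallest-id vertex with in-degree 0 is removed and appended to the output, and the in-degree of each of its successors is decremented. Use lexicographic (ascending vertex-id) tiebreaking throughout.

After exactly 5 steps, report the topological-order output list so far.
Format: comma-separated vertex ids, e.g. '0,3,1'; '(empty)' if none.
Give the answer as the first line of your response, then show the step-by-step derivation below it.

0,4,5,1,2

step 1: output 0; order=[0]; indeg=(0,1,2,2,0,0,1)
step 2: output 4; order=[0,4]; indeg=(0,1,1,1,0,0,1)
step 3: output 5; order=[0,4,5]; indeg=(0,0,0,0,0,0,1)
step 4: output 1; order=[0,4,5,1]; indeg=(0,0,0,0,0,0,0)
step 5: output 2; order=[0,4,5,1,2]; indeg=(0,0,0,0,0,0,0)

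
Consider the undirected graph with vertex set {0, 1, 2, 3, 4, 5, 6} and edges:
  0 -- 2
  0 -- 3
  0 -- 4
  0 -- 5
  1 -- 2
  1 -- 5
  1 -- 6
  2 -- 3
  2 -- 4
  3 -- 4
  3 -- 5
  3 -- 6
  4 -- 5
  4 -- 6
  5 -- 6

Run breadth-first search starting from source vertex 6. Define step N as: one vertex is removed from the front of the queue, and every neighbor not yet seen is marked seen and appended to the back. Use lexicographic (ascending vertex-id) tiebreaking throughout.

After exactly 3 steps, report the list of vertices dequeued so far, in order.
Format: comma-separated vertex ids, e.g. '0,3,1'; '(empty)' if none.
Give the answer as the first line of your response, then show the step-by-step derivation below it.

6,1,3

step 1: dequeue 6; queue=[1,3,4,5]; order=6
step 2: dequeue 1; queue=[3,4,5,2]; order=6,1
step 3: dequeue 3; queue=[4,5,2,0]; order=6,1,3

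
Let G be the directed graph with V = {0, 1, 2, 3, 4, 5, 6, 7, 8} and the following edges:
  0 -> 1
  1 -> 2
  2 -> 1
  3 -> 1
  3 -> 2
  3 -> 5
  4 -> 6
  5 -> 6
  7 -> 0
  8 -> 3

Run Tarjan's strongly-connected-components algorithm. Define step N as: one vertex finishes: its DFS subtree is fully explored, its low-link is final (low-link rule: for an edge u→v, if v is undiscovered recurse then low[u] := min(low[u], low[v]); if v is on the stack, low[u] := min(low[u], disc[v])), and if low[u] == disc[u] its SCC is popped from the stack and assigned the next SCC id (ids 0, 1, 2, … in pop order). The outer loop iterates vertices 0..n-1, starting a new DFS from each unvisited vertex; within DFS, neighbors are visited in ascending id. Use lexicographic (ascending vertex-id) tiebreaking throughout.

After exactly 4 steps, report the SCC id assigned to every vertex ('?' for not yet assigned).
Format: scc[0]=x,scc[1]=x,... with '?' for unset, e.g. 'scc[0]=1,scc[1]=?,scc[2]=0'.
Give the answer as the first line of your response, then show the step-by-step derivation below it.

scc[0]=1,scc[1]=0,scc[2]=0,scc[3]=?,scc[4]=?,scc[5]=?,scc[6]=2,scc[7]=?,scc[8]=?

step 1: low=(low[0]=0,low[1]=1,low[2]=1,low[3]=?,low[4]=?,low[5]=?,low[6]=?,low[7]=?,low[8]=?); scc=(scc[0]=?,scc[1]=?,scc[2]=?,scc[3]=?,scc[4]=?,scc[5]=?,scc[6]=?,scc[7]=?,scc[8]=?)
step 2: low=(low[0]=0,low[1]=1,low[2]=1,low[3]=?,low[4]=?,low[5]=?,low[6]=?,low[7]=?,low[8]=?); scc=(scc[0]=?,scc[1]=0,scc[2]=0,scc[3]=?,scc[4]=?,scc[5]=?,scc[6]=?,scc[7]=?,scc[8]=?)
step 3: low=(low[0]=0,low[1]=1,low[2]=1,low[3]=?,low[4]=?,low[5]=?,low[6]=?,low[7]=?,low[8]=?); scc=(scc[0]=1,scc[1]=0,scc[2]=0,scc[3]=?,scc[4]=?,scc[5]=?,scc[6]=?,scc[7]=?,scc[8]=?)
step 4: low=(low[0]=0,low[1]=1,low[2]=1,low[3]=3,low[4]=?,low[5]=4,low[6]=5,low[7]=?,low[8]=?); scc=(scc[0]=1,scc[1]=0,scc[2]=0,scc[3]=?,scc[4]=?,scc[5]=?,scc[6]=2,scc[7]=?,scc[8]=?)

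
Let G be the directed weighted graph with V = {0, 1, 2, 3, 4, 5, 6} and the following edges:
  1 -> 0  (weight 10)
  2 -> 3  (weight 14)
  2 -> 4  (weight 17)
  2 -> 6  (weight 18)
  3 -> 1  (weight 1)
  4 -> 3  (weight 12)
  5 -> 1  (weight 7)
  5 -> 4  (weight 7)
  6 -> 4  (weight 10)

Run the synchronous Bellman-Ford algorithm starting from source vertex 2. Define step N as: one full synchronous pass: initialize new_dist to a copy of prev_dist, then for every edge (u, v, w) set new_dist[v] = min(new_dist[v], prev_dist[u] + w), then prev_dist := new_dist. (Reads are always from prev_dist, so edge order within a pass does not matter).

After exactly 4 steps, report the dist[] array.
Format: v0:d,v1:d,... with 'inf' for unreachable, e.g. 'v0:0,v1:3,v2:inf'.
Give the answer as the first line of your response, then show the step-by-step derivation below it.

v0:25,v1:15,v2:0,v3:14,v4:17,v5:inf,v6:18

step 1: dist = v0:inf,v1:inf,v2:0,v3:14,v4:17,v5:inf,v6:18
step 2: dist = v0:inf,v1:15,v2:0,v3:14,v4:17,v5:inf,v6:18
step 3: dist = v0:25,v1:15,v2:0,v3:14,v4:17,v5:inf,v6:18
step 4: dist = v0:25,v1:15,v2:0,v3:14,v4:17,v5:inf,v6:18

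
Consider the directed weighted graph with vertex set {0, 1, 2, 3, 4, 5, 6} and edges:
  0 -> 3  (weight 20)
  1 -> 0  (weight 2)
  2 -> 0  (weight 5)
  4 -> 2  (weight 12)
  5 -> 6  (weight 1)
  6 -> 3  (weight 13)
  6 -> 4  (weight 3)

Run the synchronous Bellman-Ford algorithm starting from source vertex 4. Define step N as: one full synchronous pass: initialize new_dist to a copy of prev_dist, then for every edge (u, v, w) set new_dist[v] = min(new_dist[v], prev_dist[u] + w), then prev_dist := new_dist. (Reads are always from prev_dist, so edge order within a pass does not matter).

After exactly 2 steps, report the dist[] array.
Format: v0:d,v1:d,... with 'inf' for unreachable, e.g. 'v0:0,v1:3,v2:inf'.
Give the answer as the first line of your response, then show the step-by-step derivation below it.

v0:17,v1:inf,v2:12,v3:inf,v4:0,v5:inf,v6:inf

step 1: dist = v0:inf,v1:inf,v2:12,v3:inf,v4:0,v5:inf,v6:inf
step 2: dist = v0:17,v1:inf,v2:12,v3:inf,v4:0,v5:inf,v6:inf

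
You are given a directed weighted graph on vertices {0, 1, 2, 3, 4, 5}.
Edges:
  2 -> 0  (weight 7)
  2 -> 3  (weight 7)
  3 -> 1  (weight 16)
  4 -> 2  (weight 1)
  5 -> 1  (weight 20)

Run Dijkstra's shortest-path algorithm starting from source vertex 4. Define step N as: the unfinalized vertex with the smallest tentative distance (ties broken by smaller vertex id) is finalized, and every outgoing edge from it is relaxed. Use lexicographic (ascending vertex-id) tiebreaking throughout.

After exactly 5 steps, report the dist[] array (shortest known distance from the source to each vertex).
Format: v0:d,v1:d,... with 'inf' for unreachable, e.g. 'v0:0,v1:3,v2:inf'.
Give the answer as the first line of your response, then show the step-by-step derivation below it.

v0:8,v1:24,v2:1,v3:8,v4:0,v5:inf

step 1: dist = v0:inf,v1:inf,v2:1,v3:inf,v4:0,v5:inf
step 2: dist = v0:8,v1:inf,v2:1,v3:8,v4:0,v5:inf
step 3: dist = v0:8,v1:inf,v2:1,v3:8,v4:0,v5:inf
step 4: dist = v0:8,v1:24,v2:1,v3:8,v4:0,v5:inf
step 5: dist = v0:8,v1:24,v2:1,v3:8,v4:0,v5:inf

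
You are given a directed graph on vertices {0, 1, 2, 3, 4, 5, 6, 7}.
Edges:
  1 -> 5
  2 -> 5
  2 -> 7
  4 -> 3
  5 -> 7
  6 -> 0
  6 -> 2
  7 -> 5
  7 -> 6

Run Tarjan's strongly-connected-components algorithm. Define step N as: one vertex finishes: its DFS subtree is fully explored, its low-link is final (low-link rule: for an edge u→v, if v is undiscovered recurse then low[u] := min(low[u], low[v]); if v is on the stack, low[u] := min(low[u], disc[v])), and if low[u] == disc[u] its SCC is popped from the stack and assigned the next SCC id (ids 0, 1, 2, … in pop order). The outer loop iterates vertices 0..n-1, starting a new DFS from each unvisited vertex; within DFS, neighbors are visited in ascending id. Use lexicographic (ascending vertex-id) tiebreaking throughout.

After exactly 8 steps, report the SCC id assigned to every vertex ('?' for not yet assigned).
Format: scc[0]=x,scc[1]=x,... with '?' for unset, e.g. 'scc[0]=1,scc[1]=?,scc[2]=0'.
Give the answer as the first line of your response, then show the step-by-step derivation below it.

scc[0]=0,scc[1]=2,scc[2]=1,scc[3]=3,scc[4]=4,scc[5]=1,scc[6]=1,scc[7]=1

step 1: low=(low[0]=0,low[1]=?,low[2]=?,low[3]=?,low[4]=?,low[5]=?,low[6]=?,low[7]=?); scc=(scc[0]=0,scc[1]=?,scc[2]=?,scc[3]=?,scc[4]=?,scc[5]=?,scc[6]=?,scc[7]=?)
step 2: low=(low[0]=0,low[1]=1,low[2]=2,low[3]=?,low[4]=?,low[5]=2,low[6]=4,low[7]=2); scc=(scc[0]=0,scc[1]=?,scc[2]=?,scc[3]=?,scc[4]=?,scc[5]=?,scc[6]=?,scc[7]=?)
step 3: low=(low[0]=0,low[1]=1,low[2]=2,low[3]=?,low[4]=?,low[5]=2,low[6]=2,low[7]=2); scc=(scc[0]=0,scc[1]=?,scc[2]=?,scc[3]=?,scc[4]=?,scc[5]=?,scc[6]=?,scc[7]=?)
step 4: low=(low[0]=0,low[1]=1,low[2]=2,low[3]=?,low[4]=?,low[5]=2,low[6]=2,low[7]=2); scc=(scc[0]=0,scc[1]=?,scc[2]=?,scc[3]=?,scc[4]=?,scc[5]=?,scc[6]=?,scc[7]=?)
step 5: low=(low[0]=0,low[1]=1,low[2]=2,low[3]=?,low[4]=?,low[5]=2,low[6]=2,low[7]=2); scc=(scc[0]=0,scc[1]=?,scc[2]=1,scc[3]=?,scc[4]=?,scc[5]=1,scc[6]=1,scc[7]=1)
step 6: low=(low[0]=0,low[1]=1,low[2]=2,low[3]=?,low[4]=?,low[5]=2,low[6]=2,low[7]=2); scc=(scc[0]=0,scc[1]=2,scc[2]=1,scc[3]=?,scc[4]=?,scc[5]=1,scc[6]=1,scc[7]=1)
step 7: low=(low[0]=0,low[1]=1,low[2]=2,low[3]=6,low[4]=?,low[5]=2,low[6]=2,low[7]=2); scc=(scc[0]=0,scc[1]=2,scc[2]=1,scc[3]=3,scc[4]=?,scc[5]=1,scc[6]=1,scc[7]=1)
step 8: low=(low[0]=0,low[1]=1,low[2]=2,low[3]=6,low[4]=7,low[5]=2,low[6]=2,low[7]=2); scc=(scc[0]=0,scc[1]=2,scc[2]=1,scc[3]=3,scc[4]=4,scc[5]=1,scc[6]=1,scc[7]=1)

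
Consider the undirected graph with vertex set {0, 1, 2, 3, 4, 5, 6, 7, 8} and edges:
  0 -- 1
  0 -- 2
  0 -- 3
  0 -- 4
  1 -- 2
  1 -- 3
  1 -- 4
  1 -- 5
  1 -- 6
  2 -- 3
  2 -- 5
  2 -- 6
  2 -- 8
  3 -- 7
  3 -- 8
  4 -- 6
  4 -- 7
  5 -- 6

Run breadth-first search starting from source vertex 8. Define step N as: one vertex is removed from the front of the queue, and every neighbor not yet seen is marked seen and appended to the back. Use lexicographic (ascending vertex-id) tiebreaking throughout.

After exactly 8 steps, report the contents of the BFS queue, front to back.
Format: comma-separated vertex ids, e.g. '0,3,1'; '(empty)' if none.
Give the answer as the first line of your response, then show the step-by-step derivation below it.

4

step 1: dequeue 8; queue=[2,3]; order=8
step 2: dequeue 2; queue=[3,0,1,5,6]; order=8,2
step 3: dequeue 3; queue=[0,1,5,6,7]; order=8,2,3
step 4: dequeue 0; queue=[1,5,6,7,4]; order=8,2,3,0
step 5: dequeue 1; queue=[5,6,7,4]; order=8,2,3,0,1
step 6: dequeue 5; queue=[6,7,4]; order=8,2,3,0,1,5
step 7: dequeue 6; queue=[7,4]; order=8,2,3,0,1,5,6
step 8: dequeue 7; queue=[4]; order=8,2,3,0,1,5,6,7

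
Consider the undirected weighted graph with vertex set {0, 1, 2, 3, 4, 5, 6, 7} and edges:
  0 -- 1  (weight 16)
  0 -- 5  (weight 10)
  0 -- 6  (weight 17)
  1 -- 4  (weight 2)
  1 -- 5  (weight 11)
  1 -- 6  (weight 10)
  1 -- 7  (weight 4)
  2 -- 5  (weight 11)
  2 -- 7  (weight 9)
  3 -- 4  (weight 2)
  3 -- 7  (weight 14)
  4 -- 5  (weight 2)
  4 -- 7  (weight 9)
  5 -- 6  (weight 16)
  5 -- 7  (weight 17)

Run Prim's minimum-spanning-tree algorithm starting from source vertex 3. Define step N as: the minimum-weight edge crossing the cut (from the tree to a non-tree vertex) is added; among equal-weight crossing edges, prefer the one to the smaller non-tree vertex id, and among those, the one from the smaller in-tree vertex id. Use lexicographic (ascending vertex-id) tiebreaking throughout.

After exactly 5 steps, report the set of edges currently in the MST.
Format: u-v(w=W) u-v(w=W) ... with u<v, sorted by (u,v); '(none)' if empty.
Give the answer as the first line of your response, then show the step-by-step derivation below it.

1-4(w=2) 1-7(w=4) 2-7(w=9) 3-4(w=2) 4-5(w=2)

step 1: add edge 3-4 (w=2); MST = {3-4(w=2)}
step 2: add edge 1-4 (w=2); MST = {1-4(w=2) 3-4(w=2)}
step 3: add edge 4-5 (w=2); MST = {1-4(w=2) 3-4(w=2) 4-5(w=2)}
step 4: add edge 1-7 (w=4); MST = {1-4(w=2) 1-7(w=4) 3-4(w=2) 4-5(w=2)}
step 5: add edge 2-7 (w=9); MST = {1-4(w=2) 1-7(w=4) 2-7(w=9) 3-4(w=2) 4-5(w=2)}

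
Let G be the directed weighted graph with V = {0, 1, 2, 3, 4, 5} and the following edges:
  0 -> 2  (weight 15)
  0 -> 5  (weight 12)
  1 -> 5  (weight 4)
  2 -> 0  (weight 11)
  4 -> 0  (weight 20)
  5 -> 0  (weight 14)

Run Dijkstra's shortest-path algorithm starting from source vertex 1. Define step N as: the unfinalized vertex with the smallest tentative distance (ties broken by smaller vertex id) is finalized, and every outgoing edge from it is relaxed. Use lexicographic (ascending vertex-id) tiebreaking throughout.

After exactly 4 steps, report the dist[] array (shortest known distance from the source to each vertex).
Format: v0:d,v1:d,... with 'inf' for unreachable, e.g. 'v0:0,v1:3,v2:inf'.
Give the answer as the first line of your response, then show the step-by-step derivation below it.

v0:18,v1:0,v2:33,v3:inf,v4:inf,v5:4

step 1: dist = v0:inf,v1:0,v2:inf,v3:inf,v4:inf,v5:4
step 2: dist = v0:18,v1:0,v2:inf,v3:inf,v4:inf,v5:4
step 3: dist = v0:18,v1:0,v2:33,v3:inf,v4:inf,v5:4
step 4: dist = v0:18,v1:0,v2:33,v3:inf,v4:inf,v5:4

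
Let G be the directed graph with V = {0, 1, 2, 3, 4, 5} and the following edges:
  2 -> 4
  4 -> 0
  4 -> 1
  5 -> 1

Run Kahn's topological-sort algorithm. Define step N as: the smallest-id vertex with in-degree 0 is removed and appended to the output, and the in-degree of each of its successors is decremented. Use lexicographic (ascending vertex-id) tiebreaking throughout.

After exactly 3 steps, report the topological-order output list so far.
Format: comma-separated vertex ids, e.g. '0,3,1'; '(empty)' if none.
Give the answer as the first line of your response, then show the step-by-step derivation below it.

2,3,4

step 1: output 2; order=[2]; indeg=(1,2,0,0,0,0)
step 2: output 3; order=[2,3]; indeg=(1,2,0,0,0,0)
step 3: output 4; order=[2,3,4]; indeg=(0,1,0,0,0,0)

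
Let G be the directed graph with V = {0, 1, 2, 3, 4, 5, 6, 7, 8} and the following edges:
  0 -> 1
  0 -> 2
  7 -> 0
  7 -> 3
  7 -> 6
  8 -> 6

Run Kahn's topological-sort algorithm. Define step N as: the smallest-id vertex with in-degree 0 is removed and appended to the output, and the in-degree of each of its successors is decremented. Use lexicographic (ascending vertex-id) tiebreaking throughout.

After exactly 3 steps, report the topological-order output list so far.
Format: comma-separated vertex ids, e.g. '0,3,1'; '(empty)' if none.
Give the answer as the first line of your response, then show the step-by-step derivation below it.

4,5,7

step 1: output 4; order=[4]; indeg=(1,1,1,1,0,0,2,0,0)
step 2: output 5; order=[4,5]; indeg=(1,1,1,1,0,0,2,0,0)
step 3: output 7; order=[4,5,7]; indeg=(0,1,1,0,0,0,1,0,0)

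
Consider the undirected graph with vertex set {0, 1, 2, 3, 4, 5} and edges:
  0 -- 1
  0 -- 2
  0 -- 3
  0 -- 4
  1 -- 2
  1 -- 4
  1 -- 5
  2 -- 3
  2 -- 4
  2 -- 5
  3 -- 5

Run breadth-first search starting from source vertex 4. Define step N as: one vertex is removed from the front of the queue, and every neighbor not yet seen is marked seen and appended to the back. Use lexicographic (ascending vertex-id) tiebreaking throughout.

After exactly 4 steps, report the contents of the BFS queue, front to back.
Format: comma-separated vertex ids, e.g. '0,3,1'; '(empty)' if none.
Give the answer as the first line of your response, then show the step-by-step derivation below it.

3,5

step 1: dequeue 4; queue=[0,1,2]; order=4
step 2: dequeue 0; queue=[1,2,3]; order=4,0
step 3: dequeue 1; queue=[2,3,5]; order=4,0,1
step 4: dequeue 2; queue=[3,5]; order=4,0,1,2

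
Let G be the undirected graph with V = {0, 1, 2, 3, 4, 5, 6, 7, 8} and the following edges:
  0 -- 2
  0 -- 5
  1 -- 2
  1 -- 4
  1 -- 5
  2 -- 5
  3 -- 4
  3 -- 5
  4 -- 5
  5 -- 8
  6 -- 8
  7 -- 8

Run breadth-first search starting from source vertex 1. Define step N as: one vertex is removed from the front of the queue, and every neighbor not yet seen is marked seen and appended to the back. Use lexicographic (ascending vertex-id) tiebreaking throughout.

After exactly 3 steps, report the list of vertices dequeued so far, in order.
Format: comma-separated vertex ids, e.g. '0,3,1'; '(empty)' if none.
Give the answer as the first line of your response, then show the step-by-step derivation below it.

1,2,4

step 1: dequeue 1; queue=[2,4,5]; order=1
step 2: dequeue 2; queue=[4,5,0]; order=1,2
step 3: dequeue 4; queue=[5,0,3]; order=1,2,4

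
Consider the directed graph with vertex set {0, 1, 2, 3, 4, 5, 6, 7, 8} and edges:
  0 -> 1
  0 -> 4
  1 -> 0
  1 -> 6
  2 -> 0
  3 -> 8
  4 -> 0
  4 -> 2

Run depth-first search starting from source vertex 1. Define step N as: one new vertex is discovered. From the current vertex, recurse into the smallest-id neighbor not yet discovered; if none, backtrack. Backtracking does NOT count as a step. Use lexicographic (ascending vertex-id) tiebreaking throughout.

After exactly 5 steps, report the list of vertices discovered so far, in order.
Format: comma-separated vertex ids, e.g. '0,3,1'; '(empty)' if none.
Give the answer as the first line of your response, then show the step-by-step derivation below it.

1,0,4,2,6

step 1: discover 1; path=1; order=1
step 2: discover 0; path=1>0; order=1,0
step 3: discover 4; path=1>0>4; order=1,0,4
step 4: discover 2; path=1>0>4>2; order=1,0,4,2
step 5: discover 6; path=1>6; order=1,0,4,2,6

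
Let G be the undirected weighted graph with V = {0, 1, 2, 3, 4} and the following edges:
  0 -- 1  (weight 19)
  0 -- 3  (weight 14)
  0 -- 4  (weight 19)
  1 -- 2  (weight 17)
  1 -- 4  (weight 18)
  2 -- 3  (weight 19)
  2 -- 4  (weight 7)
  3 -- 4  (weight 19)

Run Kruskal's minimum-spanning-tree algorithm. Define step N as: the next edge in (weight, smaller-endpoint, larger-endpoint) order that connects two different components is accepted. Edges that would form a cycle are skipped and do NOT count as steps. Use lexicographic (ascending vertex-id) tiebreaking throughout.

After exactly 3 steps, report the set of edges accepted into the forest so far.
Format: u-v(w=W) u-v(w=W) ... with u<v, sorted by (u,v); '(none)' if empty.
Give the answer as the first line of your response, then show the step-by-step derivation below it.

0-3(w=14) 1-2(w=17) 2-4(w=7)

step 1: add edge 2-4 (w=7); MST = {2-4(w=7)}
step 2: add edge 0-3 (w=14); MST = {0-3(w=14) 2-4(w=7)}
step 3: add edge 1-2 (w=17); MST = {0-3(w=14) 1-2(w=17) 2-4(w=7)}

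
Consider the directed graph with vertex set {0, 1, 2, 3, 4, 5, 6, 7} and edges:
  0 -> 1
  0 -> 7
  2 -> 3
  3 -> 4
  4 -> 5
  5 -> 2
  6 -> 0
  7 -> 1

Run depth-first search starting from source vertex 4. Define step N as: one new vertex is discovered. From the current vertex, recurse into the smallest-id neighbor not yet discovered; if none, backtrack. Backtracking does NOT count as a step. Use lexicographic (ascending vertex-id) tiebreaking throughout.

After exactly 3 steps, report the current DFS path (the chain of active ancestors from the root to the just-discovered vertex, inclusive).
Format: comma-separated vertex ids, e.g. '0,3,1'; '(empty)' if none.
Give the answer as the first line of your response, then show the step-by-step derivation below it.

4,5,2

step 1: discover 4; path=4; order=4
step 2: discover 5; path=4>5; order=4,5
step 3: discover 2; path=4>5>2; order=4,5,2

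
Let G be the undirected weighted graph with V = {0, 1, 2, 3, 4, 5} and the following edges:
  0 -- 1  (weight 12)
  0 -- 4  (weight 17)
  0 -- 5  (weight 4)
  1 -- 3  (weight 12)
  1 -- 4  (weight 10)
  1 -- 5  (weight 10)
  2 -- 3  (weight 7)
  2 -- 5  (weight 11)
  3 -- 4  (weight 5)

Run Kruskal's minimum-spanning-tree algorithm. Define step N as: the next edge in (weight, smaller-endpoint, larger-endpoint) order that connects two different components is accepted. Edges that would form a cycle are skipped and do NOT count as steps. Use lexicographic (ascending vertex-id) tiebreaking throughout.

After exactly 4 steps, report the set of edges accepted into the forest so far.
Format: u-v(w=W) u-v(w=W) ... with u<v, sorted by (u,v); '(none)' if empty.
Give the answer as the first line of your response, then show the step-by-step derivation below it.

0-5(w=4) 1-4(w=10) 2-3(w=7) 3-4(w=5)

step 1: add edge 0-5 (w=4); MST = {0-5(w=4)}
step 2: add edge 3-4 (w=5); MST = {0-5(w=4) 3-4(w=5)}
step 3: add edge 2-3 (w=7); MST = {0-5(w=4) 2-3(w=7) 3-4(w=5)}
step 4: add edge 1-4 (w=10); MST = {0-5(w=4) 1-4(w=10) 2-3(w=7) 3-4(w=5)}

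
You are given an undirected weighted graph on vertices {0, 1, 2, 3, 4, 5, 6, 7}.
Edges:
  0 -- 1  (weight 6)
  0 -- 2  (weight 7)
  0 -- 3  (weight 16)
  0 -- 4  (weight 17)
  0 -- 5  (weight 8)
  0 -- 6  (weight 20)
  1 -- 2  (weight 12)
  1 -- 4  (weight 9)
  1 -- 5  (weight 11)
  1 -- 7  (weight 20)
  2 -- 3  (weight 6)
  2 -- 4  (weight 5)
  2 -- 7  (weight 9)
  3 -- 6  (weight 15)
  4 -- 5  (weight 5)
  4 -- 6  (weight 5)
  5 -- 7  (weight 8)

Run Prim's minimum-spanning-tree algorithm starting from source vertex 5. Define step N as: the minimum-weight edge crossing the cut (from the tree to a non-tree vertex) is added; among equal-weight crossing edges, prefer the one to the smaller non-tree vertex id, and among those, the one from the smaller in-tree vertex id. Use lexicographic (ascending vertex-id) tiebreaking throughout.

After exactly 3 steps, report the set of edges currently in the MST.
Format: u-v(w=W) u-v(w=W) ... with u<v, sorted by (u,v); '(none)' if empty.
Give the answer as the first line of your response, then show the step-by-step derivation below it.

2-4(w=5) 4-5(w=5) 4-6(w=5)

step 1: add edge 4-5 (w=5); MST = {4-5(w=5)}
step 2: add edge 2-4 (w=5); MST = {2-4(w=5) 4-5(w=5)}
step 3: add edge 4-6 (w=5); MST = {2-4(w=5) 4-5(w=5) 4-6(w=5)}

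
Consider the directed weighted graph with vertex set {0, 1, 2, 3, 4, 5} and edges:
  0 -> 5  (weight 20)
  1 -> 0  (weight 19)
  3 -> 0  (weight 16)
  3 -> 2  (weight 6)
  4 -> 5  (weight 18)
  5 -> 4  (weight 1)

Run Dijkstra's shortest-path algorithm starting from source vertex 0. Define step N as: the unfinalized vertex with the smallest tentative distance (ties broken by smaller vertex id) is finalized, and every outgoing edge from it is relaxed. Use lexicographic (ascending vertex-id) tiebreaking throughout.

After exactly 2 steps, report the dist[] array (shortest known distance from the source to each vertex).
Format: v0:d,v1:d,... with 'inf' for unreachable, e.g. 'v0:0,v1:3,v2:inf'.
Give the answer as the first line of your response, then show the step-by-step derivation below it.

v0:0,v1:inf,v2:inf,v3:inf,v4:21,v5:20

step 1: dist = v0:0,v1:inf,v2:inf,v3:inf,v4:inf,v5:20
step 2: dist = v0:0,v1:inf,v2:inf,v3:inf,v4:21,v5:20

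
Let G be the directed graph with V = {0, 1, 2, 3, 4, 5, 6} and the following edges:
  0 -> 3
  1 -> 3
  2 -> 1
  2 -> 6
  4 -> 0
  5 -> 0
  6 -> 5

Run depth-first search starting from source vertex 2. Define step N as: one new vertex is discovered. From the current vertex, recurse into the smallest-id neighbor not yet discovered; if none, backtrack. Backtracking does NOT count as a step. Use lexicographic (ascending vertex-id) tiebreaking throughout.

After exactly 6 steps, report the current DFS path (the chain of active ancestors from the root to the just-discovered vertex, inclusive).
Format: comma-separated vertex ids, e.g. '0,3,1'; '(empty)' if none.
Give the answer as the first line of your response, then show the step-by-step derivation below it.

2,6,5,0

step 1: discover 2; path=2; order=2
step 2: discover 1; path=2>1; order=2,1
step 3: discover 3; path=2>1>3; order=2,1,3
step 4: discover 6; path=2>6; order=2,1,3,6
step 5: discover 5; path=2>6>5; order=2,1,3,6,5
step 6: discover 0; path=2>6>5>0; order=2,1,3,6,5,0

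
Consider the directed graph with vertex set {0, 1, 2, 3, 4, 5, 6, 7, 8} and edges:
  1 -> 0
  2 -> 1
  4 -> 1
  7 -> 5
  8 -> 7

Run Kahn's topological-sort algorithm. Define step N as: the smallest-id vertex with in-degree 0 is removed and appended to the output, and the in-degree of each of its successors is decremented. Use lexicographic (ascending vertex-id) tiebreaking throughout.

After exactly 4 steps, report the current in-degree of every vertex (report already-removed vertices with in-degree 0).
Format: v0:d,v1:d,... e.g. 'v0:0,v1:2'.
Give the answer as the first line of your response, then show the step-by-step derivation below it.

v0:0,v1:0,v2:0,v3:0,v4:0,v5:1,v6:0,v7:1,v8:0

step 1: output 2; order=[2]; indeg=(1,1,0,0,0,1,0,1,0)
step 2: output 3; order=[2,3]; indeg=(1,1,0,0,0,1,0,1,0)
step 3: output 4; order=[2,3,4]; indeg=(1,0,0,0,0,1,0,1,0)
step 4: output 1; order=[2,3,4,1]; indeg=(0,0,0,0,0,1,0,1,0)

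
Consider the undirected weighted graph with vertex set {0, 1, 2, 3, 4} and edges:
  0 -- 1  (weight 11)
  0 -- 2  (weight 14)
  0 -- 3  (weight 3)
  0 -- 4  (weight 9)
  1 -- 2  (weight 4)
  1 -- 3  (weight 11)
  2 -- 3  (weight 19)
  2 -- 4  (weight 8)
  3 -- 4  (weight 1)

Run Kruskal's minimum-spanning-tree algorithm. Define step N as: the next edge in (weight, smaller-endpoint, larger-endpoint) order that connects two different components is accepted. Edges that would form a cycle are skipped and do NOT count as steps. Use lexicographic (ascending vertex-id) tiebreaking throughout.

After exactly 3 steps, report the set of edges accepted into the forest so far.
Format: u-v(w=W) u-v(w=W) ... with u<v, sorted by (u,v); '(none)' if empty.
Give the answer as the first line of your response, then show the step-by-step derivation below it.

0-3(w=3) 1-2(w=4) 3-4(w=1)

step 1: add edge 3-4 (w=1); MST = {3-4(w=1)}
step 2: add edge 0-3 (w=3); MST = {0-3(w=3) 3-4(w=1)}
step 3: add edge 1-2 (w=4); MST = {0-3(w=3) 1-2(w=4) 3-4(w=1)}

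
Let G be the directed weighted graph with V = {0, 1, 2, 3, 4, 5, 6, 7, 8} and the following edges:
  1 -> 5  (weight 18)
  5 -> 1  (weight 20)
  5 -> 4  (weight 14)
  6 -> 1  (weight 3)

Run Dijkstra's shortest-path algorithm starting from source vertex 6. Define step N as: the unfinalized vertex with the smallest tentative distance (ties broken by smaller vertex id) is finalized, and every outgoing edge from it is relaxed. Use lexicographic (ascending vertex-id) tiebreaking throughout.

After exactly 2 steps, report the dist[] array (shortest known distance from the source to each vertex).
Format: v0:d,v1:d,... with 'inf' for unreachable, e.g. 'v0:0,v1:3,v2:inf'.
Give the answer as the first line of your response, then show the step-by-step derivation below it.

v0:inf,v1:3,v2:inf,v3:inf,v4:inf,v5:21,v6:0,v7:inf,v8:inf

step 1: dist = v0:inf,v1:3,v2:inf,v3:inf,v4:inf,v5:inf,v6:0,v7:inf,v8:inf
step 2: dist = v0:inf,v1:3,v2:inf,v3:inf,v4:inf,v5:21,v6:0,v7:inf,v8:inf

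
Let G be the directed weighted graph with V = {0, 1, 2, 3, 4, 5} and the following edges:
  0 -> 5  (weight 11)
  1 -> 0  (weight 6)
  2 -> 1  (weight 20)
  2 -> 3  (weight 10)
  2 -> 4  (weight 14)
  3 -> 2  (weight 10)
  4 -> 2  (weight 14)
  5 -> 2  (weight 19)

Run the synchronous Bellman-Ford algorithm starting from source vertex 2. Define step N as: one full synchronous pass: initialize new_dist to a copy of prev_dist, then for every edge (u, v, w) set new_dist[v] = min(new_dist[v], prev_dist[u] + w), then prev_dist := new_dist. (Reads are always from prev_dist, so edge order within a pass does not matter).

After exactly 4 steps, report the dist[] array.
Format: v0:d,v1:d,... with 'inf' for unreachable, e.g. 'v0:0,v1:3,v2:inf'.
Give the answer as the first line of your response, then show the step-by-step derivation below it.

v0:26,v1:20,v2:0,v3:10,v4:14,v5:37

step 1: dist = v0:inf,v1:20,v2:0,v3:10,v4:14,v5:inf
step 2: dist = v0:26,v1:20,v2:0,v3:10,v4:14,v5:inf
step 3: dist = v0:26,v1:20,v2:0,v3:10,v4:14,v5:37
step 4: dist = v0:26,v1:20,v2:0,v3:10,v4:14,v5:37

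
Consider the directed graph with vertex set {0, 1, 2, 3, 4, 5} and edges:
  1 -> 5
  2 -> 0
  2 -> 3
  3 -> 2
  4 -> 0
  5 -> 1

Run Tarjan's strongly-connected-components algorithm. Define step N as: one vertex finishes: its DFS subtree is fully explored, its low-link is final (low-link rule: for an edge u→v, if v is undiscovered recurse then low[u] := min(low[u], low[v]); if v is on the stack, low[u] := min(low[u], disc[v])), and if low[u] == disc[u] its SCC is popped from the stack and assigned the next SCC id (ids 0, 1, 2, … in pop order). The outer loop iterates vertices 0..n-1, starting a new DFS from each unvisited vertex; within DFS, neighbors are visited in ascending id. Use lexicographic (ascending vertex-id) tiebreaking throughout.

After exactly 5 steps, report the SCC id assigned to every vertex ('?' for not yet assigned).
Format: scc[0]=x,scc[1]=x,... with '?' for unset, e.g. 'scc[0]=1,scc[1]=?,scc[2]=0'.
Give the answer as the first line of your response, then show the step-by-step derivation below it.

scc[0]=0,scc[1]=1,scc[2]=2,scc[3]=2,scc[4]=?,scc[5]=1

step 1: low=(low[0]=0,low[1]=?,low[2]=?,low[3]=?,low[4]=?,low[5]=?); scc=(scc[0]=0,scc[1]=?,scc[2]=?,scc[3]=?,scc[4]=?,scc[5]=?)
step 2: low=(low[0]=0,low[1]=1,low[2]=?,low[3]=?,low[4]=?,low[5]=1); scc=(scc[0]=0,scc[1]=?,scc[2]=?,scc[3]=?,scc[4]=?,scc[5]=?)
step 3: low=(low[0]=0,low[1]=1,low[2]=?,low[3]=?,low[4]=?,low[5]=1); scc=(scc[0]=0,scc[1]=1,scc[2]=?,scc[3]=?,scc[4]=?,scc[5]=1)
step 4: low=(low[0]=0,low[1]=1,low[2]=3,low[3]=3,low[4]=?,low[5]=1); scc=(scc[0]=0,scc[1]=1,scc[2]=?,scc[3]=?,scc[4]=?,scc[5]=1)
step 5: low=(low[0]=0,low[1]=1,low[2]=3,low[3]=3,low[4]=?,low[5]=1); scc=(scc[0]=0,scc[1]=1,scc[2]=2,scc[3]=2,scc[4]=?,scc[5]=1)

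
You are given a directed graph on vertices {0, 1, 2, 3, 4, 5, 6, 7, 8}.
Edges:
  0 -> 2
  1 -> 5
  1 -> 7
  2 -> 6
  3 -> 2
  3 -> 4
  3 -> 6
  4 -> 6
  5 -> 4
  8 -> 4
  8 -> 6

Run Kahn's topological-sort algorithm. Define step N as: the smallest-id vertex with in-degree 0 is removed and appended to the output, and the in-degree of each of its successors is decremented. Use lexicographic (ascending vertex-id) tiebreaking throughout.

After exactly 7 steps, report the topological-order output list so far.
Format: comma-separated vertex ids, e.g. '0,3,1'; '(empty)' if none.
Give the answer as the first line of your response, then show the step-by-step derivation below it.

0,1,3,2,5,7,8

step 1: output 0; order=[0]; indeg=(0,0,1,0,3,1,4,1,0)
step 2: output 1; order=[0,1]; indeg=(0,0,1,0,3,0,4,0,0)
step 3: output 3; order=[0,1,3]; indeg=(0,0,0,0,2,0,3,0,0)
step 4: output 2; order=[0,1,3,2]; indeg=(0,0,0,0,2,0,2,0,0)
step 5: output 5; order=[0,1,3,2,5]; indeg=(0,0,0,0,1,0,2,0,0)
step 6: output 7; order=[0,1,3,2,5,7]; indeg=(0,0,0,0,1,0,2,0,0)
step 7: output 8; order=[0,1,3,2,5,7,8]; indeg=(0,0,0,0,0,0,1,0,0)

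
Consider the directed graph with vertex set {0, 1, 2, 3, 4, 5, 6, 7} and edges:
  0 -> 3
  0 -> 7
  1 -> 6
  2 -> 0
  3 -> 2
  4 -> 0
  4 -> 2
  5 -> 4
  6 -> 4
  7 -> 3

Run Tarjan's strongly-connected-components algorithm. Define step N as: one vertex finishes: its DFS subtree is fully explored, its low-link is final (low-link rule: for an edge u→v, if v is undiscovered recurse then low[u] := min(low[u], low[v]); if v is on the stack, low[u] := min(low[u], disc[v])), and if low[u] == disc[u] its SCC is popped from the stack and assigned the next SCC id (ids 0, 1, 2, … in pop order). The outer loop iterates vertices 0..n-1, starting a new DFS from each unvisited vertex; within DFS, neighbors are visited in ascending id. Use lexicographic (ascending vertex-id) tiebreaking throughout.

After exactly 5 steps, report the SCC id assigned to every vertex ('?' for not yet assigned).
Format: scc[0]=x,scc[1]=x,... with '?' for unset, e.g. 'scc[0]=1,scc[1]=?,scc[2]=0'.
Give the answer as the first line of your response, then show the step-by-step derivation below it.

scc[0]=0,scc[1]=?,scc[2]=0,scc[3]=0,scc[4]=1,scc[5]=?,scc[6]=?,scc[7]=0

step 1: low=(low[0]=0,low[1]=?,low[2]=0,low[3]=1,low[4]=?,low[5]=?,low[6]=?,low[7]=?); scc=(scc[0]=?,scc[1]=?,scc[2]=?,scc[3]=?,scc[4]=?,scc[5]=?,scc[6]=?,scc[7]=?)
step 2: low=(low[0]=0,low[1]=?,low[2]=0,low[3]=0,low[4]=?,low[5]=?,low[6]=?,low[7]=?); scc=(scc[0]=?,scc[1]=?,scc[2]=?,scc[3]=?,scc[4]=?,scc[5]=?,scc[6]=?,scc[7]=?)
step 3: low=(low[0]=0,low[1]=?,low[2]=0,low[3]=0,low[4]=?,low[5]=?,low[6]=?,low[7]=1); scc=(scc[0]=?,scc[1]=?,scc[2]=?,scc[3]=?,scc[4]=?,scc[5]=?,scc[6]=?,scc[7]=?)
step 4: low=(low[0]=0,low[1]=?,low[2]=0,low[3]=0,low[4]=?,low[5]=?,low[6]=?,low[7]=1); scc=(scc[0]=0,scc[1]=?,scc[2]=0,scc[3]=0,scc[4]=?,scc[5]=?,scc[6]=?,scc[7]=0)
step 5: low=(low[0]=0,low[1]=4,low[2]=0,low[3]=0,low[4]=6,low[5]=?,low[6]=5,low[7]=1); scc=(scc[0]=0,scc[1]=?,scc[2]=0,scc[3]=0,scc[4]=1,scc[5]=?,scc[6]=?,scc[7]=0)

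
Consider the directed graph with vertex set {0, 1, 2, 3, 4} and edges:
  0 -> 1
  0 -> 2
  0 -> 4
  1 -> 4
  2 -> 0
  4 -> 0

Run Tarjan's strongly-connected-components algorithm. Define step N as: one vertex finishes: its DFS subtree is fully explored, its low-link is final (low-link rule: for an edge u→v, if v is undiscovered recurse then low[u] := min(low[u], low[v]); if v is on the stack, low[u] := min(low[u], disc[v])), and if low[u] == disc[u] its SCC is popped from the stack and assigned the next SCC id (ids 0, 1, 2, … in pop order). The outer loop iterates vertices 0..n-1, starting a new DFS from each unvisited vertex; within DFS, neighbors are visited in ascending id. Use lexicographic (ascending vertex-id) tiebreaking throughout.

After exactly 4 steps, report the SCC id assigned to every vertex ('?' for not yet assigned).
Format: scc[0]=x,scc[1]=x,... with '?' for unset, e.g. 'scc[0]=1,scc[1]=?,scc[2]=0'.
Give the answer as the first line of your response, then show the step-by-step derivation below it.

scc[0]=0,scc[1]=0,scc[2]=0,scc[3]=?,scc[4]=0

step 1: low=(low[0]=0,low[1]=1,low[2]=?,low[3]=?,low[4]=0); scc=(scc[0]=?,scc[1]=?,scc[2]=?,scc[3]=?,scc[4]=?)
step 2: low=(low[0]=0,low[1]=0,low[2]=?,low[3]=?,low[4]=0); scc=(scc[0]=?,scc[1]=?,scc[2]=?,scc[3]=?,scc[4]=?)
step 3: low=(low[0]=0,low[1]=0,low[2]=0,low[3]=?,low[4]=0); scc=(scc[0]=?,scc[1]=?,scc[2]=?,scc[3]=?,scc[4]=?)
step 4: low=(low[0]=0,low[1]=0,low[2]=0,low[3]=?,low[4]=0); scc=(scc[0]=0,scc[1]=0,scc[2]=0,scc[3]=?,scc[4]=0)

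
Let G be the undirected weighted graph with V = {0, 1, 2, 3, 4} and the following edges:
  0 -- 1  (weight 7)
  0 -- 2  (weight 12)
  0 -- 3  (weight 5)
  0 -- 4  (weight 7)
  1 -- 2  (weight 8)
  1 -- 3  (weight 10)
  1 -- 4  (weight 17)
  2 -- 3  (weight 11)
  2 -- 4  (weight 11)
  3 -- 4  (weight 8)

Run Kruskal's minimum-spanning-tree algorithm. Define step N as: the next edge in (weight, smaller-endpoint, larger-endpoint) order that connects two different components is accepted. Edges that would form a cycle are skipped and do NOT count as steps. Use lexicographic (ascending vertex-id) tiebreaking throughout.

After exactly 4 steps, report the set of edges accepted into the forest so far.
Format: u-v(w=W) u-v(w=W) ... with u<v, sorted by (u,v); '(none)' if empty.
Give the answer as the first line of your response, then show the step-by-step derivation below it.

0-1(w=7) 0-3(w=5) 0-4(w=7) 1-2(w=8)

step 1: add edge 0-3 (w=5); MST = {0-3(w=5)}
step 2: add edge 0-1 (w=7); MST = {0-1(w=7) 0-3(w=5)}
step 3: add edge 0-4 (w=7); MST = {0-1(w=7) 0-3(w=5) 0-4(w=7)}
step 4: add edge 1-2 (w=8); MST = {0-1(w=7) 0-3(w=5) 0-4(w=7) 1-2(w=8)}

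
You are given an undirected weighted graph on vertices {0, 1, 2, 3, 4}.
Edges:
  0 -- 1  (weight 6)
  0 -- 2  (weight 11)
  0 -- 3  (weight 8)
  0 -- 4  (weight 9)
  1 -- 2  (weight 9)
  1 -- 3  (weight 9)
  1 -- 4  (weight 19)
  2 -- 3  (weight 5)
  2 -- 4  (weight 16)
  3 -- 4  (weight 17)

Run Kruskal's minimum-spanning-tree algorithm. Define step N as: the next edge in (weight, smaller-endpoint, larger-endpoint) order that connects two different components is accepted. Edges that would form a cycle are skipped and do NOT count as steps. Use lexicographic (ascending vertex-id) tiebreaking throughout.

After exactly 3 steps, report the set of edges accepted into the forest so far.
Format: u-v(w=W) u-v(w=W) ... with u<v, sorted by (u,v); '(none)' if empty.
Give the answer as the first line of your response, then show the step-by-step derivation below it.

0-1(w=6) 0-3(w=8) 2-3(w=5)

step 1: add edge 2-3 (w=5); MST = {2-3(w=5)}
step 2: add edge 0-1 (w=6); MST = {0-1(w=6) 2-3(w=5)}
step 3: add edge 0-3 (w=8); MST = {0-1(w=6) 0-3(w=8) 2-3(w=5)}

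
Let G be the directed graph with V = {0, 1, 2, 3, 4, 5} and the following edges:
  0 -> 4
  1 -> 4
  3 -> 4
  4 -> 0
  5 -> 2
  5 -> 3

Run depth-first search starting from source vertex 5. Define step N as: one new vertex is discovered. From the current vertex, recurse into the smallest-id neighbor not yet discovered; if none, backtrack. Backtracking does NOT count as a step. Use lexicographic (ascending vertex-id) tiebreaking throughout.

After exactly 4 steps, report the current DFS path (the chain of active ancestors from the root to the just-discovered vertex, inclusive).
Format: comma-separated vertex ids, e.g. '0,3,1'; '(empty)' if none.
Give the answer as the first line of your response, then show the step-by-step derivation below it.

5,3,4

step 1: discover 5; path=5; order=5
step 2: discover 2; path=5>2; order=5,2
step 3: discover 3; path=5>3; order=5,2,3
step 4: discover 4; path=5>3>4; order=5,2,3,4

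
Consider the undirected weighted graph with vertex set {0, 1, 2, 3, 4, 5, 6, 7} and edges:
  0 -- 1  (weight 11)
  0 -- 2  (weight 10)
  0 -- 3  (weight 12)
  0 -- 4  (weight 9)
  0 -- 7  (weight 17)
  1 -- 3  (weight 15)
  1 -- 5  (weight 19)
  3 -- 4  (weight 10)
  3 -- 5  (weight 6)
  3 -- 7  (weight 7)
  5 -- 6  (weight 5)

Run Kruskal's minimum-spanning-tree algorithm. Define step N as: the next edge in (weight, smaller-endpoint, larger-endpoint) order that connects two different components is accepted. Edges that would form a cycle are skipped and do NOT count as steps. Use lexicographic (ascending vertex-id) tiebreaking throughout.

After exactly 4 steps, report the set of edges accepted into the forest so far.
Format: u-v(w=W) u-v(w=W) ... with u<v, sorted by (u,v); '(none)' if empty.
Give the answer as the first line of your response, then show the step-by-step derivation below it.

0-4(w=9) 3-5(w=6) 3-7(w=7) 5-6(w=5)

step 1: add edge 5-6 (w=5); MST = {5-6(w=5)}
step 2: add edge 3-5 (w=6); MST = {3-5(w=6) 5-6(w=5)}
step 3: add edge 3-7 (w=7); MST = {3-5(w=6) 3-7(w=7) 5-6(w=5)}
step 4: add edge 0-4 (w=9); MST = {0-4(w=9) 3-5(w=6) 3-7(w=7) 5-6(w=5)}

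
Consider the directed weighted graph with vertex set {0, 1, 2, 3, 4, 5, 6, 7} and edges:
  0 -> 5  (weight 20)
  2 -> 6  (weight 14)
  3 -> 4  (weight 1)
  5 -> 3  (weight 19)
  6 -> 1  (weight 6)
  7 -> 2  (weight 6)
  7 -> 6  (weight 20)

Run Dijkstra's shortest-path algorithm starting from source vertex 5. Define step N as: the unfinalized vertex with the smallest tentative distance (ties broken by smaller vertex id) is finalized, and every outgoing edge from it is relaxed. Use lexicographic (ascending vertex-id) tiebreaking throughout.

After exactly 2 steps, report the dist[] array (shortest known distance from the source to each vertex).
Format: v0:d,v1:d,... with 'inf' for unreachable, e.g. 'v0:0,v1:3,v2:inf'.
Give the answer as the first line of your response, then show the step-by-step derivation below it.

v0:inf,v1:inf,v2:inf,v3:19,v4:20,v5:0,v6:inf,v7:inf

step 1: dist = v0:inf,v1:inf,v2:inf,v3:19,v4:inf,v5:0,v6:inf,v7:inf
step 2: dist = v0:inf,v1:inf,v2:inf,v3:19,v4:20,v5:0,v6:inf,v7:inf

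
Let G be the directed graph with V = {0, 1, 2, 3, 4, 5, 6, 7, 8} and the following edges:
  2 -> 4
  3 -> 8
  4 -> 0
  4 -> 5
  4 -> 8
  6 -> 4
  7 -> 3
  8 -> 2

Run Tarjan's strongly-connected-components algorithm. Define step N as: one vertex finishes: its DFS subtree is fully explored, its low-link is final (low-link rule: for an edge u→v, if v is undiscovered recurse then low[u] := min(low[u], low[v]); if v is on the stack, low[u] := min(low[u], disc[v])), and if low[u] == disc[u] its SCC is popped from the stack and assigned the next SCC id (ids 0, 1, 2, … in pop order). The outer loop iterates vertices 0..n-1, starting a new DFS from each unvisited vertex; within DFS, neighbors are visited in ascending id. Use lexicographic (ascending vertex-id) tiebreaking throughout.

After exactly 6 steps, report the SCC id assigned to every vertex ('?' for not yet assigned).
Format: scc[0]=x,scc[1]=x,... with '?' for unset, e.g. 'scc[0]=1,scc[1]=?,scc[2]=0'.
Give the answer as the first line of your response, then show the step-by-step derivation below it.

scc[0]=0,scc[1]=1,scc[2]=3,scc[3]=?,scc[4]=3,scc[5]=2,scc[6]=?,scc[7]=?,scc[8]=3

step 1: low=(low[0]=0,low[1]=?,low[2]=?,low[3]=?,low[4]=?,low[5]=?,low[6]=?,low[7]=?,low[8]=?); scc=(scc[0]=0,scc[1]=?,scc[2]=?,scc[3]=?,scc[4]=?,scc[5]=?,scc[6]=?,scc[7]=?,scc[8]=?)
step 2: low=(low[0]=0,low[1]=1,low[2]=?,low[3]=?,low[4]=?,low[5]=?,low[6]=?,low[7]=?,low[8]=?); scc=(scc[0]=0,scc[1]=1,scc[2]=?,scc[3]=?,scc[4]=?,scc[5]=?,scc[6]=?,scc[7]=?,scc[8]=?)
step 3: low=(low[0]=0,low[1]=1,low[2]=2,low[3]=?,low[4]=3,low[5]=4,low[6]=?,low[7]=?,low[8]=?); scc=(scc[0]=0,scc[1]=1,scc[2]=?,scc[3]=?,scc[4]=?,scc[5]=2,scc[6]=?,scc[7]=?,scc[8]=?)
step 4: low=(low[0]=0,low[1]=1,low[2]=2,low[3]=?,low[4]=3,low[5]=4,low[6]=?,low[7]=?,low[8]=2); scc=(scc[0]=0,scc[1]=1,scc[2]=?,scc[3]=?,scc[4]=?,scc[5]=2,scc[6]=?,scc[7]=?,scc[8]=?)
step 5: low=(low[0]=0,low[1]=1,low[2]=2,low[3]=?,low[4]=2,low[5]=4,low[6]=?,low[7]=?,low[8]=2); scc=(scc[0]=0,scc[1]=1,scc[2]=?,scc[3]=?,scc[4]=?,scc[5]=2,scc[6]=?,scc[7]=?,scc[8]=?)
step 6: low=(low[0]=0,low[1]=1,low[2]=2,low[3]=?,low[4]=2,low[5]=4,low[6]=?,low[7]=?,low[8]=2); scc=(scc[0]=0,scc[1]=1,scc[2]=3,scc[3]=?,scc[4]=3,scc[5]=2,scc[6]=?,scc[7]=?,scc[8]=3)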